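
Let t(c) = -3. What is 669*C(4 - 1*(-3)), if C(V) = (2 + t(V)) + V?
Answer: 4014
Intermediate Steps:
C(V) = -1 + V (C(V) = (2 - 3) + V = -1 + V)
669*C(4 - 1*(-3)) = 669*(-1 + (4 - 1*(-3))) = 669*(-1 + (4 + 3)) = 669*(-1 + 7) = 669*6 = 4014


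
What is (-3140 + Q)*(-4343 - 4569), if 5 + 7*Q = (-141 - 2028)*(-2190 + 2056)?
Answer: -2394306832/7 ≈ -3.4204e+8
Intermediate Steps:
Q = 290641/7 (Q = -5/7 + ((-141 - 2028)*(-2190 + 2056))/7 = -5/7 + (-2169*(-134))/7 = -5/7 + (⅐)*290646 = -5/7 + 290646/7 = 290641/7 ≈ 41520.)
(-3140 + Q)*(-4343 - 4569) = (-3140 + 290641/7)*(-4343 - 4569) = (268661/7)*(-8912) = -2394306832/7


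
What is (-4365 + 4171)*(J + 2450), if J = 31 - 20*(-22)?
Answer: -566674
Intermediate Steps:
J = 471 (J = 31 + 440 = 471)
(-4365 + 4171)*(J + 2450) = (-4365 + 4171)*(471 + 2450) = -194*2921 = -566674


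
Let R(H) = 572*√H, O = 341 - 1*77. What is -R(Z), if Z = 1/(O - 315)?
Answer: -572*I*√51/51 ≈ -80.096*I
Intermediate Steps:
O = 264 (O = 341 - 77 = 264)
Z = -1/51 (Z = 1/(264 - 315) = 1/(-51) = -1/51 ≈ -0.019608)
-R(Z) = -572*√(-1/51) = -572*I*√51/51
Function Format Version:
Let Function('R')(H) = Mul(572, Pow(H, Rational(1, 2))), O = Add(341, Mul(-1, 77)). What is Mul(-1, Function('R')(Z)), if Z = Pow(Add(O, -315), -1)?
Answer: Mul(Rational(-572, 51), I, Pow(51, Rational(1, 2))) ≈ Mul(-80.096, I)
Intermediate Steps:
O = 264 (O = Add(341, -77) = 264)
Z = Rational(-1, 51) (Z = Pow(Add(264, -315), -1) = Pow(-51, -1) = Rational(-1, 51) ≈ -0.019608)
Mul(-1, Function('R')(Z)) = Mul(-1, Mul(572, Pow(Rational(-1, 51), Rational(1, 2)))) = Mul(-1, Mul(572, Mul(Rational(1, 51), I, Pow(51, Rational(1, 2))))) = Mul(-1, Mul(Rational(572, 51), I, Pow(51, Rational(1, 2)))) = Mul(Rational(-572, 51), I, Pow(51, Rational(1, 2)))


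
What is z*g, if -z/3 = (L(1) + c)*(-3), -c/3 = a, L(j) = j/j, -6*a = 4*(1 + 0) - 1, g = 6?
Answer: 135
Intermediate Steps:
a = -1/2 (a = -(4*(1 + 0) - 1)/6 = -(4*1 - 1)/6 = -(4 - 1)/6 = -1/6*3 = -1/2 ≈ -0.50000)
L(j) = 1
c = 3/2 (c = -3*(-1/2) = 3/2 ≈ 1.5000)
z = 45/2 (z = -3*(1 + 3/2)*(-3) = -15*(-3)/2 = -3*(-15/2) = 45/2 ≈ 22.500)
z*g = (45/2)*6 = 135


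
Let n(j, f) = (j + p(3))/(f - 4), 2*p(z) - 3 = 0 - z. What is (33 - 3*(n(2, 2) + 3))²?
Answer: 729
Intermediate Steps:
p(z) = 3/2 - z/2 (p(z) = 3/2 + (0 - z)/2 = 3/2 + (-z)/2 = 3/2 - z/2)
n(j, f) = j/(-4 + f) (n(j, f) = (j + (3/2 - ½*3))/(f - 4) = (j + (3/2 - 3/2))/(-4 + f) = (j + 0)/(-4 + f) = j/(-4 + f))
(33 - 3*(n(2, 2) + 3))² = (33 - 3*(2/(-4 + 2) + 3))² = (33 - 3*(2/(-2) + 3))² = (33 - 3*(2*(-½) + 3))² = (33 - 3*(-1 + 3))² = (33 - 3*2)² = (33 - 6)² = 27² = 729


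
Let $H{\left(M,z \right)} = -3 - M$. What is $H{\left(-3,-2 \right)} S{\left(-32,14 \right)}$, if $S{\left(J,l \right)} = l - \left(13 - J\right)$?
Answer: $0$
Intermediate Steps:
$S{\left(J,l \right)} = -13 + J + l$ ($S{\left(J,l \right)} = l + \left(-13 + J\right) = -13 + J + l$)
$H{\left(-3,-2 \right)} S{\left(-32,14 \right)} = \left(-3 - -3\right) \left(-13 - 32 + 14\right) = \left(-3 + 3\right) \left(-31\right) = 0 \left(-31\right) = 0$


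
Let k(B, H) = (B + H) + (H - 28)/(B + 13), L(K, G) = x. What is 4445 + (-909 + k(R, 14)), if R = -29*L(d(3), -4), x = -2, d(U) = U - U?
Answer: 256154/71 ≈ 3607.8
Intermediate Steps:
d(U) = 0
L(K, G) = -2
R = 58 (R = -29*(-2) = 58)
k(B, H) = B + H + (-28 + H)/(13 + B) (k(B, H) = (B + H) + (-28 + H)/(13 + B) = B + H + (-28 + H)/(13 + B))
4445 + (-909 + k(R, 14)) = 4445 + (-909 + (-28 + 58**2 + 13*58 + 14*14 + 58*14)/(13 + 58)) = 4445 + (-909 + (-28 + 3364 + 754 + 196 + 812)/71) = 4445 + (-909 + (1/71)*5098) = 4445 + (-909 + 5098/71) = 4445 - 59441/71 = 256154/71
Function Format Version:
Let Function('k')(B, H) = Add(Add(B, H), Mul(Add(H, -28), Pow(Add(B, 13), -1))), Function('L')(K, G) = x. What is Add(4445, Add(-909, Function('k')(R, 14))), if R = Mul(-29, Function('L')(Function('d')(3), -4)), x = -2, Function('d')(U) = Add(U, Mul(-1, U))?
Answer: Rational(256154, 71) ≈ 3607.8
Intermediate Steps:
Function('d')(U) = 0
Function('L')(K, G) = -2
R = 58 (R = Mul(-29, -2) = 58)
Function('k')(B, H) = Add(B, H, Mul(Pow(Add(13, B), -1), Add(-28, H))) (Function('k')(B, H) = Add(Add(B, H), Mul(Add(-28, H), Pow(Add(13, B), -1))) = Add(Add(B, H), Mul(Pow(Add(13, B), -1), Add(-28, H))) = Add(B, H, Mul(Pow(Add(13, B), -1), Add(-28, H))))
Add(4445, Add(-909, Function('k')(R, 14))) = Add(4445, Add(-909, Mul(Pow(Add(13, 58), -1), Add(-28, Pow(58, 2), Mul(13, 58), Mul(14, 14), Mul(58, 14))))) = Add(4445, Add(-909, Mul(Pow(71, -1), Add(-28, 3364, 754, 196, 812)))) = Add(4445, Add(-909, Mul(Rational(1, 71), 5098))) = Add(4445, Add(-909, Rational(5098, 71))) = Add(4445, Rational(-59441, 71)) = Rational(256154, 71)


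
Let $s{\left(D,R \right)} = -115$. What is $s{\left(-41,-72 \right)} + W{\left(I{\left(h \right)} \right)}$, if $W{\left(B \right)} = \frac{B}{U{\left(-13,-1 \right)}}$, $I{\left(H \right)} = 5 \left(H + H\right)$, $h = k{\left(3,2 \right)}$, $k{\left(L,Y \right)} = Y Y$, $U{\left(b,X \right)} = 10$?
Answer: $-111$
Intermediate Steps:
$k{\left(L,Y \right)} = Y^{2}$
$h = 4$ ($h = 2^{2} = 4$)
$I{\left(H \right)} = 10 H$ ($I{\left(H \right)} = 5 \cdot 2 H = 10 H$)
$W{\left(B \right)} = \frac{B}{10}$
$s{\left(-41,-72 \right)} + W{\left(I{\left(h \right)} \right)} = -115 + \frac{10 \cdot 4}{10} = -115 + \frac{1}{10} \cdot 40 = -115 + 4 = -111$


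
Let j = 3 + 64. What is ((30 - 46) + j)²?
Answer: 2601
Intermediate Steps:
j = 67
((30 - 46) + j)² = ((30 - 46) + 67)² = (-16 + 67)² = 51² = 2601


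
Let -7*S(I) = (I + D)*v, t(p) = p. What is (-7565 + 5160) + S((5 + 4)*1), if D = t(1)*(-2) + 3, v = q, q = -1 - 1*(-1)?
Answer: -2405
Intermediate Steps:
q = 0 (q = -1 + 1 = 0)
v = 0
D = 1 (D = 1*(-2) + 3 = -2 + 3 = 1)
S(I) = 0 (S(I) = -(I + 1)*0/7 = -(1 + I)*0/7 = -⅐*0 = 0)
(-7565 + 5160) + S((5 + 4)*1) = (-7565 + 5160) + 0 = -2405 + 0 = -2405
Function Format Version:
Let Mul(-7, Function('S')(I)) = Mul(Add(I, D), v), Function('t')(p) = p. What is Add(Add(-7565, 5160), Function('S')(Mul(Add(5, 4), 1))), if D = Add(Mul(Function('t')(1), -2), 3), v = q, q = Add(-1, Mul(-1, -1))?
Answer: -2405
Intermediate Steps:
q = 0 (q = Add(-1, 1) = 0)
v = 0
D = 1 (D = Add(Mul(1, -2), 3) = Add(-2, 3) = 1)
Function('S')(I) = 0 (Function('S')(I) = Mul(Rational(-1, 7), Mul(Add(I, 1), 0)) = Mul(Rational(-1, 7), Mul(Add(1, I), 0)) = Mul(Rational(-1, 7), 0) = 0)
Add(Add(-7565, 5160), Function('S')(Mul(Add(5, 4), 1))) = Add(Add(-7565, 5160), 0) = Add(-2405, 0) = -2405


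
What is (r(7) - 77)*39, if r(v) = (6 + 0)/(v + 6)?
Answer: -2985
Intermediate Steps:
r(v) = 6/(6 + v)
(r(7) - 77)*39 = (6/(6 + 7) - 77)*39 = (6/13 - 77)*39 = -995/13*39 = -2985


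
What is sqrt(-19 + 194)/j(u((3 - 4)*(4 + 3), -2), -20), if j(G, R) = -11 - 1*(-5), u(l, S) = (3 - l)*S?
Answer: -5*sqrt(7)/6 ≈ -2.2048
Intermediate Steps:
u(l, S) = S*(3 - l)
j(G, R) = -6 (j(G, R) = -11 + 5 = -6)
sqrt(-19 + 194)/j(u((3 - 4)*(4 + 3), -2), -20) = sqrt(-19 + 194)/(-6) = sqrt(175)*(-1/6) = (5*sqrt(7))*(-1/6) = -5*sqrt(7)/6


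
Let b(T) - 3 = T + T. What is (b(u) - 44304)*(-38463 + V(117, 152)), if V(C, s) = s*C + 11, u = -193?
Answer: 923590916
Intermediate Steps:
b(T) = 3 + 2*T (b(T) = 3 + (T + T) = 3 + 2*T)
V(C, s) = 11 + C*s (V(C, s) = C*s + 11 = 11 + C*s)
(b(u) - 44304)*(-38463 + V(117, 152)) = ((3 + 2*(-193)) - 44304)*(-38463 + (11 + 117*152)) = ((3 - 386) - 44304)*(-38463 + (11 + 17784)) = (-383 - 44304)*(-38463 + 17795) = -44687*(-20668) = 923590916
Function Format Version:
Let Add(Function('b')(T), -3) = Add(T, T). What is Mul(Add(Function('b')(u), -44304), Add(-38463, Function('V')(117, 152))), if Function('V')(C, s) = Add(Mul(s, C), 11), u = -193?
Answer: 923590916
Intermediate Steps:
Function('b')(T) = Add(3, Mul(2, T)) (Function('b')(T) = Add(3, Add(T, T)) = Add(3, Mul(2, T)))
Function('V')(C, s) = Add(11, Mul(C, s)) (Function('V')(C, s) = Add(Mul(C, s), 11) = Add(11, Mul(C, s)))
Mul(Add(Function('b')(u), -44304), Add(-38463, Function('V')(117, 152))) = Mul(Add(Add(3, Mul(2, -193)), -44304), Add(-38463, Add(11, Mul(117, 152)))) = Mul(Add(Add(3, -386), -44304), Add(-38463, Add(11, 17784))) = Mul(Add(-383, -44304), Add(-38463, 17795)) = Mul(-44687, -20668) = 923590916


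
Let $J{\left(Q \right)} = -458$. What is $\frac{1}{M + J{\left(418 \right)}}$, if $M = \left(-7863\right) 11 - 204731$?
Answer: $- \frac{1}{291682} \approx -3.4284 \cdot 10^{-6}$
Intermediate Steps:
$M = -291224$ ($M = -86493 - 204731 = -291224$)
$\frac{1}{M + J{\left(418 \right)}} = \frac{1}{-291224 - 458} = \frac{1}{-291682} = - \frac{1}{291682}$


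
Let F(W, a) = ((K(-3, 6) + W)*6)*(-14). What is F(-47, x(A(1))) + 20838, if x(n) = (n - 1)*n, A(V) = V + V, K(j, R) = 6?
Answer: 24282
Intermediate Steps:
A(V) = 2*V
x(n) = n*(-1 + n) (x(n) = (-1 + n)*n = n*(-1 + n))
F(W, a) = -504 - 84*W (F(W, a) = ((6 + W)*6)*(-14) = (36 + 6*W)*(-14) = -504 - 84*W)
F(-47, x(A(1))) + 20838 = (-504 - 84*(-47)) + 20838 = (-504 + 3948) + 20838 = 3444 + 20838 = 24282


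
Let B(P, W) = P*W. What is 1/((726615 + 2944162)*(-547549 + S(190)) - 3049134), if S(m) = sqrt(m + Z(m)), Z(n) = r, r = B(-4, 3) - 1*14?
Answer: -182721211337/367257451596172697827663 - 60674*sqrt(41)/33387041054197517984333 ≈ -4.9754e-13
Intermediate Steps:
r = -26 (r = -4*3 - 1*14 = -12 - 14 = -26)
Z(n) = -26
S(m) = sqrt(-26 + m) (S(m) = sqrt(m - 26) = sqrt(-26 + m))
1/((726615 + 2944162)*(-547549 + S(190)) - 3049134) = 1/((726615 + 2944162)*(-547549 + sqrt(-26 + 190)) - 3049134) = 1/(3670777*(-547549 + sqrt(164)) - 3049134) = 1/(3670777*(-547549 + 2*sqrt(41)) - 3049134) = 1/((-2009930275573 + 7341554*sqrt(41)) - 3049134) = 1/(-2009933324707 + 7341554*sqrt(41))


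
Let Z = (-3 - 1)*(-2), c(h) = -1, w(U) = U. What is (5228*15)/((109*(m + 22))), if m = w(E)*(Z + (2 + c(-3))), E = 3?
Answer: 78420/5341 ≈ 14.683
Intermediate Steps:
Z = 8 (Z = -4*(-2) = 8)
m = 27 (m = 3*(8 + (2 - 1)) = 3*(8 + 1) = 3*9 = 27)
(5228*15)/((109*(m + 22))) = (5228*15)/((109*(27 + 22))) = 78420/((109*49)) = 78420/5341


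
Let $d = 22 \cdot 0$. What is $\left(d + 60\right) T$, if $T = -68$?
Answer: $-4080$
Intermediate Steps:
$d = 0$
$\left(d + 60\right) T = \left(0 + 60\right) \left(-68\right) = 60 \left(-68\right) = -4080$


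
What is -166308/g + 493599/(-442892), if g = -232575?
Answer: -13714101563/34335202300 ≈ -0.39942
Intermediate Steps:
-166308/g + 493599/(-442892) = -166308/(-232575) + 493599/(-442892) = -166308*(-1/232575) + 493599*(-1/442892) = 55436/77525 - 493599/442892 = -13714101563/34335202300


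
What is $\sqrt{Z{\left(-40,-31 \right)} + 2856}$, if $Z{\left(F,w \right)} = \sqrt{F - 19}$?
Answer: $\sqrt{2856 + i \sqrt{59}} \approx 53.442 + 0.07187 i$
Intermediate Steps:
$Z{\left(F,w \right)} = \sqrt{-19 + F}$
$\sqrt{Z{\left(-40,-31 \right)} + 2856} = \sqrt{\sqrt{-19 - 40} + 2856} = \sqrt{\sqrt{-59} + 2856} = \sqrt{i \sqrt{59} + 2856} = \sqrt{2856 + i \sqrt{59}}$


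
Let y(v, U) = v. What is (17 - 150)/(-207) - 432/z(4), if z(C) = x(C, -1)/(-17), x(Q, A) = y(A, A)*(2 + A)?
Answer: -1520075/207 ≈ -7343.4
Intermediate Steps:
x(Q, A) = A*(2 + A)
z(C) = 1/17 (z(C) = -(2 - 1)/(-17) = -1*1*(-1/17) = -1*(-1/17) = 1/17)
(17 - 150)/(-207) - 432/z(4) = (17 - 150)/(-207) - 432/1/17 = -133*(-1/207) - 432*17 = 133/207 - 7344 = -1520075/207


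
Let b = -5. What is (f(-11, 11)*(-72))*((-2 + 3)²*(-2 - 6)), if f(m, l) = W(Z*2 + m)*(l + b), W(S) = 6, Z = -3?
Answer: 20736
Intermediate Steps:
f(m, l) = -30 + 6*l (f(m, l) = 6*(l - 5) = 6*(-5 + l) = -30 + 6*l)
(f(-11, 11)*(-72))*((-2 + 3)²*(-2 - 6)) = ((-30 + 6*11)*(-72))*((-2 + 3)²*(-2 - 6)) = ((-30 + 66)*(-72))*(1²*(-8)) = (36*(-72))*(1*(-8)) = -2592*(-8) = 20736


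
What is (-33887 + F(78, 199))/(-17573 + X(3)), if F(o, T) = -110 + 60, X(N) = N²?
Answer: 33937/17564 ≈ 1.9322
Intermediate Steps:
F(o, T) = -50
(-33887 + F(78, 199))/(-17573 + X(3)) = (-33887 - 50)/(-17573 + 3²) = -33937/(-17573 + 9) = -33937/(-17564) = -33937*(-1/17564) = 33937/17564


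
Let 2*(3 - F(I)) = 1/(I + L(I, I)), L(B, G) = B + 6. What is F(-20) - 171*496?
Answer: -5767283/68 ≈ -84813.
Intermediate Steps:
L(B, G) = 6 + B
F(I) = 3 - 1/(2*(6 + 2*I)) (F(I) = 3 - 1/(2*(I + (6 + I))) = 3 - 1/(2*(6 + 2*I)))
F(-20) - 171*496 = (35 + 12*(-20))/(4*(3 - 20)) - 171*496 = (¼)*(35 - 240)/(-17) - 84816 = (¼)*(-1/17)*(-205) - 84816 = 205/68 - 84816 = -5767283/68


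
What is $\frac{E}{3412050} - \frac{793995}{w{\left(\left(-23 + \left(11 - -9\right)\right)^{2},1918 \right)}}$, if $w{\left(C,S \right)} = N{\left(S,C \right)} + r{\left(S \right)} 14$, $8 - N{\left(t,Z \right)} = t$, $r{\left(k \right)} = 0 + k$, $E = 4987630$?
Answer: $- \frac{86158305743}{2836778370} \approx -30.372$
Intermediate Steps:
$r{\left(k \right)} = k$
$N{\left(t,Z \right)} = 8 - t$
$w{\left(C,S \right)} = 8 + 13 S$ ($w{\left(C,S \right)} = \left(8 - S\right) + S 14 = \left(8 - S\right) + 14 S = 8 + 13 S$)
$\frac{E}{3412050} - \frac{793995}{w{\left(\left(-23 + \left(11 - -9\right)\right)^{2},1918 \right)}} = \frac{4987630}{3412050} - \frac{793995}{8 + 13 \cdot 1918} = 4987630 \cdot \frac{1}{3412050} - \frac{793995}{8 + 24934} = \frac{498763}{341205} - \frac{793995}{24942} = \frac{498763}{341205} - \frac{264665}{8314} = - \frac{86158305743}{2836778370}$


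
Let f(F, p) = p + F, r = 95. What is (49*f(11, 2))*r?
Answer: 60515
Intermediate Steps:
f(F, p) = F + p
(49*f(11, 2))*r = (49*(11 + 2))*95 = (49*13)*95 = 637*95 = 60515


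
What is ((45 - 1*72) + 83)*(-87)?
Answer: -4872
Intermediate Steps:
((45 - 1*72) + 83)*(-87) = ((45 - 72) + 83)*(-87) = (-27 + 83)*(-87) = 56*(-87) = -4872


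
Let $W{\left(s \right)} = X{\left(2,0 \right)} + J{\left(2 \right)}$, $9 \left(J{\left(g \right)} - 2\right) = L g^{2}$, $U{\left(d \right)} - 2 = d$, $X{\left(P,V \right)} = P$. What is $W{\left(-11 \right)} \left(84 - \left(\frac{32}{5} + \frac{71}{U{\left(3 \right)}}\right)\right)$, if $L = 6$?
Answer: $\frac{1268}{3} \approx 422.67$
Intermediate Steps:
$U{\left(d \right)} = 2 + d$
$J{\left(g \right)} = 2 + \frac{2 g^{2}}{3}$ ($J{\left(g \right)} = 2 + \frac{6 g^{2}}{9} = 2 + \frac{2 g^{2}}{3}$)
$W{\left(s \right)} = \frac{20}{3}$ ($W{\left(s \right)} = 2 + \left(2 + \frac{2 \cdot 2^{2}}{3}\right) = 2 + \left(2 + \frac{2}{3} \cdot 4\right) = 2 + \left(2 + \frac{8}{3}\right) = 2 + \frac{14}{3} = \frac{20}{3}$)
$W{\left(-11 \right)} \left(84 - \left(\frac{32}{5} + \frac{71}{U{\left(3 \right)}}\right)\right) = \frac{20 \left(84 - \left(\frac{32}{5} + \frac{71}{2 + 3}\right)\right)}{3} = \frac{20 \left(84 - \left(\frac{32}{5} + \frac{71}{5}\right)\right)}{3} = \frac{20 \left(84 - \frac{103}{5}\right)}{3} = \frac{20}{3} \cdot \frac{317}{5} = \frac{1268}{3}$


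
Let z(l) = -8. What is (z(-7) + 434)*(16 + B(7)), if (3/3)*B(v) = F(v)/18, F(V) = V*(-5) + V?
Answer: 18460/3 ≈ 6153.3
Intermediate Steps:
F(V) = -4*V (F(V) = -5*V + V = -4*V)
B(v) = -2*v/9 (B(v) = -4*v/18 = -4*v*(1/18) = -2*v/9)
(z(-7) + 434)*(16 + B(7)) = (-8 + 434)*(16 - 2/9*7) = 426*(16 - 14/9) = 426*(130/9) = 18460/3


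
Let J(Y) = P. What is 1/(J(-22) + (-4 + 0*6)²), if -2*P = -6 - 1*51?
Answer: 2/89 ≈ 0.022472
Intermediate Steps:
P = 57/2 (P = -(-6 - 1*51)/2 = -(-6 - 51)/2 = -½*(-57) = 57/2 ≈ 28.500)
J(Y) = 57/2
1/(J(-22) + (-4 + 0*6)²) = 1/(57/2 + (-4 + 0*6)²) = 1/(57/2 + (-4 + 0)²) = 1/(57/2 + (-4)²) = 1/(57/2 + 16) = 1/(89/2) = 2/89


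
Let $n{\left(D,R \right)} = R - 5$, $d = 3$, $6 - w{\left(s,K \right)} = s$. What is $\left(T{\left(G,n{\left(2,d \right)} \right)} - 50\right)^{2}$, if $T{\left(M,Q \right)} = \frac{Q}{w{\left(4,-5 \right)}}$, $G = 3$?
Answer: $2601$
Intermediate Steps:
$w{\left(s,K \right)} = 6 - s$
$n{\left(D,R \right)} = -5 + R$
$T{\left(M,Q \right)} = \frac{Q}{2}$ ($T{\left(M,Q \right)} = \frac{Q}{6 - 4} = \frac{Q}{2}$)
$\left(T{\left(G,n{\left(2,d \right)} \right)} - 50\right)^{2} = \left(\frac{-5 + 3}{2} - 50\right)^{2} = \left(\frac{1}{2} \left(-2\right) - 50\right)^{2} = \left(-1 - 50\right)^{2} = \left(-51\right)^{2} = 2601$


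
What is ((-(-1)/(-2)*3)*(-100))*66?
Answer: 9900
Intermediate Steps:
((-(-1)/(-2)*3)*(-100))*66 = ((-(-1)*(-1)/2*3)*(-100))*66 = ((-1*1/2*3)*(-100))*66 = (-1/2*3*(-100))*66 = -3/2*(-100)*66 = 150*66 = 9900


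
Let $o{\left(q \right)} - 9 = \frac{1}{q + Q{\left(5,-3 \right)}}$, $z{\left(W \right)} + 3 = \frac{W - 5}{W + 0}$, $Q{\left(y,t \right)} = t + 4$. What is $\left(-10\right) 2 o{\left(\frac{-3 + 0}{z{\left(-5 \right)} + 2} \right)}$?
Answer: $-170$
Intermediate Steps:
$Q{\left(y,t \right)} = 4 + t$
$z{\left(W \right)} = -3 + \frac{-5 + W}{W}$ ($z{\left(W \right)} = -3 + \frac{W - 5}{W + 0} = -3 + \frac{-5 + W}{W}$)
$o{\left(q \right)} = 9 + \frac{1}{1 + q}$ ($o{\left(q \right)} = 9 + \frac{1}{q + \left(4 - 3\right)} = 9 + \frac{1}{q + 1} = 9 + \frac{1}{1 + q}$)
$\left(-10\right) 2 o{\left(\frac{-3 + 0}{z{\left(-5 \right)} + 2} \right)} = \left(-10\right) 2 \frac{10 + 9 \frac{-3 + 0}{\left(-2 - \frac{5}{-5}\right) + 2}}{1 + \frac{-3 + 0}{\left(-2 - \frac{5}{-5}\right) + 2}} = - 20 \frac{10 + 9 \left(- \frac{3}{\left(-2 - -1\right) + 2}\right)}{1 - \frac{3}{\left(-2 - -1\right) + 2}} = - 20 \frac{10 + 9 \left(- \frac{3}{\left(-2 + 1\right) + 2}\right)}{1 - \frac{3}{\left(-2 + 1\right) + 2}} = - 20 \frac{10 + 9 \left(- \frac{3}{-1 + 2}\right)}{1 - \frac{3}{-1 + 2}} = - 20 \frac{10 + 9 \left(- \frac{3}{1}\right)}{1 - \frac{3}{1}} = - 20 \frac{10 + 9 \left(\left(-3\right) 1\right)}{1 - 3} = - 20 \frac{10 + 9 \left(-3\right)}{1 - 3} = - 20 \frac{10 - 27}{-2} = - 20 \left(\left(- \frac{1}{2}\right) \left(-17\right)\right) = \left(-20\right) \frac{17}{2} = -170$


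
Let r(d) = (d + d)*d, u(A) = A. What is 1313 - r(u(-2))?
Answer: 1305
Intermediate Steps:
r(d) = 2*d**2 (r(d) = (2*d)*d = 2*d**2)
1313 - r(u(-2)) = 1313 - 2*(-2)**2 = 1313 - 2*4 = 1313 - 1*8 = 1313 - 8 = 1305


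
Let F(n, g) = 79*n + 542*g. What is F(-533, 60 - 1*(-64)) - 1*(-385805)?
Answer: 410906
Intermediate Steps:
F(-533, 60 - 1*(-64)) - 1*(-385805) = (79*(-533) + 542*(60 - 1*(-64))) - 1*(-385805) = (-42107 + 542*(60 + 64)) + 385805 = (-42107 + 542*124) + 385805 = (-42107 + 67208) + 385805 = 25101 + 385805 = 410906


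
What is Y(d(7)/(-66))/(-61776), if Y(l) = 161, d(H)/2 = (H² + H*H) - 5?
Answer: -161/61776 ≈ -0.0026062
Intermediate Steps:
d(H) = -10 + 4*H² (d(H) = 2*((H² + H*H) - 5) = 2*((H² + H²) - 5) = 2*(2*H² - 5) = 2*(-5 + 2*H²) = -10 + 4*H²)
Y(d(7)/(-66))/(-61776) = 161/(-61776) = 161*(-1/61776) = -161/61776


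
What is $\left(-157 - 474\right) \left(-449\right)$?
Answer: $283319$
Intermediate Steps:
$\left(-157 - 474\right) \left(-449\right) = \left(-631\right) \left(-449\right) = 283319$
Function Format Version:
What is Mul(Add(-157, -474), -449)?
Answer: 283319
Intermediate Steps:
Mul(Add(-157, -474), -449) = Mul(-631, -449) = 283319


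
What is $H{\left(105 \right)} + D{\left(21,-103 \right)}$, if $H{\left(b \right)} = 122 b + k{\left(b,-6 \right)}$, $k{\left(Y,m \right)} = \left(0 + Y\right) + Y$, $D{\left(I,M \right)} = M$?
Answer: $12917$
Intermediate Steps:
$k{\left(Y,m \right)} = 2 Y$ ($k{\left(Y,m \right)} = Y + Y = 2 Y$)
$H{\left(b \right)} = 124 b$ ($H{\left(b \right)} = 122 b + 2 b = 124 b$)
$H{\left(105 \right)} + D{\left(21,-103 \right)} = 124 \cdot 105 - 103 = 13020 - 103 = 12917$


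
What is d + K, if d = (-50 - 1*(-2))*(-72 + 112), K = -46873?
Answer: -48793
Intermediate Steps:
d = -1920 (d = (-50 + 2)*40 = -48*40 = -1920)
d + K = -1920 - 46873 = -48793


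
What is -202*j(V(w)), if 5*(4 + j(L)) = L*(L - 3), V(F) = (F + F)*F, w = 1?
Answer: 4444/5 ≈ 888.80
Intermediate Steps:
V(F) = 2*F² (V(F) = (2*F)*F = 2*F²)
j(L) = -4 + L*(-3 + L)/5 (j(L) = -4 + (L*(L - 3))/5 = -4 + (L*(-3 + L))/5 = -4 + L*(-3 + L)/5)
-202*j(V(w)) = -202*(-4 - 6*1²/5 + (2*1²)²/5) = -202*(-4 - 6/5 + (2*1)²/5) = -202*(-4 - ⅗*2 + (⅕)*2²) = -202*(-4 - 6/5 + (⅕)*4) = -202*(-4 - 6/5 + ⅘) = -202*(-22/5) = 4444/5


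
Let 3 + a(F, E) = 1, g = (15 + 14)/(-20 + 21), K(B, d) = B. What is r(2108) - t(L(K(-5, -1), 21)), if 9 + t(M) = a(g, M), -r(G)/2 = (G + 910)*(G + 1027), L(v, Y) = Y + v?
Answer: -18922849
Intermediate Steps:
g = 29 (g = 29/1 = 29*1 = 29)
r(G) = -2*(910 + G)*(1027 + G) (r(G) = -2*(G + 910)*(G + 1027) = -2*(910 + G)*(1027 + G))
a(F, E) = -2 (a(F, E) = -3 + 1 = -2)
t(M) = -11 (t(M) = -9 - 2 = -11)
r(2108) - t(L(K(-5, -1), 21)) = (-1869140 - 3874*2108 - 2*2108²) - 1*(-11) = (-1869140 - 8166392 - 2*4443664) + 11 = (-1869140 - 8166392 - 8887328) + 11 = -18922860 + 11 = -18922849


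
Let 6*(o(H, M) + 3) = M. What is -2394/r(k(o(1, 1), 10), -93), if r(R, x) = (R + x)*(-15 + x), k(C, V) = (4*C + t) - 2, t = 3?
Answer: -133/620 ≈ -0.21452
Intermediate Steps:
o(H, M) = -3 + M/6
k(C, V) = 1 + 4*C (k(C, V) = (4*C + 3) - 2 = (3 + 4*C) - 2 = 1 + 4*C)
r(R, x) = (-15 + x)*(R + x)
-2394/r(k(o(1, 1), 10), -93) = -2394/((-93)² - 15*(1 + 4*(-3 + (⅙)*1)) - 15*(-93) + (1 + 4*(-3 + (⅙)*1))*(-93)) = -2394/(8649 - 15*(1 + 4*(-3 + ⅙)) + 1395 + (1 + 4*(-3 + ⅙))*(-93)) = -2394/(8649 - 15*(1 + 4*(-17/6)) + 1395 + (1 + 4*(-17/6))*(-93)) = -2394/(8649 - 15*(1 - 34/3) + 1395 + (1 - 34/3)*(-93)) = -2394/(8649 - 15*(-31/3) + 1395 - 31/3*(-93)) = -2394/(8649 + 155 + 1395 + 961) = -2394/11160 = -2394*1/11160 = -133/620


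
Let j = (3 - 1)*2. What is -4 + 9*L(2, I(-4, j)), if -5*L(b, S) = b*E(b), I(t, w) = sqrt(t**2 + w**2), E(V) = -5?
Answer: 14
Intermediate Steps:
j = 4 (j = 2*2 = 4)
L(b, S) = b (L(b, S) = -b*(-5)/5 = -(-1)*b = b)
-4 + 9*L(2, I(-4, j)) = -4 + 9*2 = -4 + 18 = 14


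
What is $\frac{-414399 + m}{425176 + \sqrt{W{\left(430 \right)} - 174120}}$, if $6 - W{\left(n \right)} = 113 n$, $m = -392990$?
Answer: $- \frac{42910303183}{22596856710} + \frac{807389 i \sqrt{13919}}{45193713420} \approx -1.899 + 0.0021077 i$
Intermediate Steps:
$W{\left(n \right)} = 6 - 113 n$
$\frac{-414399 + m}{425176 + \sqrt{W{\left(430 \right)} - 174120}} = \frac{-414399 - 392990}{425176 + \sqrt{\left(6 - 48590\right) - 174120}} = - \frac{807389}{425176 + \sqrt{\left(6 - 48590\right) - 174120}} = - \frac{807389}{425176 + \sqrt{-48584 - 174120}} = - \frac{807389}{425176 + \sqrt{-222704}} = - \frac{807389}{425176 + 4 i \sqrt{13919}}$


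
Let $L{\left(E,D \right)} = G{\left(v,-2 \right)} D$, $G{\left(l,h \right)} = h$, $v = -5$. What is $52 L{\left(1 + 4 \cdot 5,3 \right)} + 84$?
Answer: $-228$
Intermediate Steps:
$L{\left(E,D \right)} = - 2 D$
$52 L{\left(1 + 4 \cdot 5,3 \right)} + 84 = 52 \left(\left(-2\right) 3\right) + 84 = 52 \left(-6\right) + 84 = -312 + 84 = -228$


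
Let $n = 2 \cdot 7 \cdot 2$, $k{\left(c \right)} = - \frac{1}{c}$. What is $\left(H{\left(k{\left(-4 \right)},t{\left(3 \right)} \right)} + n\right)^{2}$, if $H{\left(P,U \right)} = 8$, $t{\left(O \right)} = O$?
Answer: $1296$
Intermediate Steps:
$n = 28$ ($n = 14 \cdot 2 = 28$)
$\left(H{\left(k{\left(-4 \right)},t{\left(3 \right)} \right)} + n\right)^{2} = \left(8 + 28\right)^{2} = 36^{2} = 1296$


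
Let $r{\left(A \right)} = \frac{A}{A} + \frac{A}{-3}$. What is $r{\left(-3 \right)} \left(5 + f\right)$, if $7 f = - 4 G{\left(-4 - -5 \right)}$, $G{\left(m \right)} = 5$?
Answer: $\frac{30}{7} \approx 4.2857$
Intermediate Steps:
$f = - \frac{20}{7}$ ($f = \frac{\left(-4\right) 5}{7} = \frac{1}{7} \left(-20\right) = - \frac{20}{7} \approx -2.8571$)
$r{\left(A \right)} = 1 - \frac{A}{3}$ ($r{\left(A \right)} = 1 + A \left(- \frac{1}{3}\right) = 1 - \frac{A}{3}$)
$r{\left(-3 \right)} \left(5 + f\right) = \left(1 - -1\right) \left(5 - \frac{20}{7}\right) = \left(1 + 1\right) \frac{15}{7} = 2 \cdot \frac{15}{7} = \frac{30}{7}$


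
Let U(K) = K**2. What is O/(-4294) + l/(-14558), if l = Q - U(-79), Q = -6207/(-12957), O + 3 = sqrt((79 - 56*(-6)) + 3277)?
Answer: 57961997073/134994776294 - sqrt(923)/2147 ≈ 0.41521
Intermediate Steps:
O = -3 + 2*sqrt(923) (O = -3 + sqrt((79 - 56*(-6)) + 3277) = -3 + sqrt((79 + 336) + 3277) = -3 + sqrt(415 + 3277) = -3 + sqrt(3692) = -3 + 2*sqrt(923) ≈ 57.762)
Q = 2069/4319 (Q = -6207*(-1/12957) = 2069/4319 ≈ 0.47905)
l = -26952810/4319 (l = 2069/4319 - 1*(-79)**2 = 2069/4319 - 1*6241 = 2069/4319 - 6241 = -26952810/4319 ≈ -6240.5)
O/(-4294) + l/(-14558) = (-3 + 2*sqrt(923))/(-4294) - 26952810/4319/(-14558) = (-3 + 2*sqrt(923))*(-1/4294) - 26952810/4319*(-1/14558) = (3/4294 - sqrt(923)/2147) + 13476405/31438001 = 57961997073/134994776294 - sqrt(923)/2147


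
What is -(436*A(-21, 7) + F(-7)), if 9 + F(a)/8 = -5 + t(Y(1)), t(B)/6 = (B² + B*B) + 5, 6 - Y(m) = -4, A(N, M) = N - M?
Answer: 2480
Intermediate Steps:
Y(m) = 10 (Y(m) = 6 - 1*(-4) = 6 + 4 = 10)
t(B) = 30 + 12*B² (t(B) = 6*((B² + B*B) + 5) = 6*((B² + B²) + 5) = 6*(2*B² + 5) = 6*(5 + 2*B²) = 30 + 12*B²)
F(a) = 9728 (F(a) = -72 + 8*(-5 + (30 + 12*10²)) = -72 + 8*(-5 + (30 + 12*100)) = -72 + 8*(-5 + (30 + 1200)) = -72 + 8*(-5 + 1230) = -72 + 8*1225 = -72 + 9800 = 9728)
-(436*A(-21, 7) + F(-7)) = -(436*(-21 - 1*7) + 9728) = -(436*(-21 - 7) + 9728) = -(436*(-28) + 9728) = -(-12208 + 9728) = -1*(-2480) = 2480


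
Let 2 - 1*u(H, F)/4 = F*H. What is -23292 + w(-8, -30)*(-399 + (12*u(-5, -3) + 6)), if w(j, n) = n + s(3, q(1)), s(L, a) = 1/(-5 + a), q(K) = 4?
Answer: 8235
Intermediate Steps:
w(j, n) = -1 + n (w(j, n) = n + 1/(-5 + 4) = n + 1/(-1) = n - 1 = -1 + n)
u(H, F) = 8 - 4*F*H
-23292 + w(-8, -30)*(-399 + (12*u(-5, -3) + 6)) = -23292 + (-1 - 30)*(-399 + (12*(8 - 4*(-3)*(-5)) + 6)) = -23292 - 31*(-399 + (12*(8 - 60) + 6)) = -23292 - 31*(-399 + (12*(-52) + 6)) = -23292 - 31*(-399 + (-624 + 6)) = -23292 - 31*(-399 - 618) = -23292 - 31*(-1017) = -23292 + 31527 = 8235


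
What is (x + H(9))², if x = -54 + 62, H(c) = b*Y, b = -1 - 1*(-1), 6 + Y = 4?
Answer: 64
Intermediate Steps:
Y = -2 (Y = -6 + 4 = -2)
b = 0 (b = -1 + 1 = 0)
H(c) = 0 (H(c) = 0*(-2) = 0)
x = 8
(x + H(9))² = (8 + 0)² = 8² = 64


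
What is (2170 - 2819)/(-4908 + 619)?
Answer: 649/4289 ≈ 0.15132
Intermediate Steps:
(2170 - 2819)/(-4908 + 619) = -649/(-4289) = -649*(-1/4289) = 649/4289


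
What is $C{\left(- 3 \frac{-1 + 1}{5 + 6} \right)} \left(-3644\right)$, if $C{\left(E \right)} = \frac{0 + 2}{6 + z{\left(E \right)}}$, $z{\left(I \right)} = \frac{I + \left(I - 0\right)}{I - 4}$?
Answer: $- \frac{3644}{3} \approx -1214.7$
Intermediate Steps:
$z{\left(I \right)} = \frac{2 I}{-4 + I}$ ($z{\left(I \right)} = \frac{I + \left(I + 0\right)}{-4 + I} = \frac{I + I}{-4 + I} = \frac{2 I}{-4 + I}$)
$C{\left(E \right)} = \frac{2}{6 + \frac{2 E}{-4 + E}}$ ($C{\left(E \right)} = \frac{0 + 2}{6 + \frac{2 E}{-4 + E}} = \frac{2}{6 + \frac{2 E}{-4 + E}}$)
$C{\left(- 3 \frac{-1 + 1}{5 + 6} \right)} \left(-3644\right) = \frac{-4 - 3 \frac{-1 + 1}{5 + 6}}{4 \left(-3 - 3 \frac{-1 + 1}{5 + 6}\right)} \left(-3644\right) = \frac{-4 - 3 \cdot \frac{0}{11}}{4 \left(-3 - 3 \cdot \frac{0}{11}\right)} \left(-3644\right) = \frac{-4 - 3 \cdot 0 \cdot \frac{1}{11}}{4 \left(-3 - 3 \cdot 0 \cdot \frac{1}{11}\right)} \left(-3644\right) = \frac{-4 - 0}{4 \left(-3 - 0\right)} \left(-3644\right) = \frac{-4 + 0}{4 \left(-3 + 0\right)} \left(-3644\right) = \frac{1}{4} \frac{1}{-3} \left(-4\right) \left(-3644\right) = \frac{1}{4} \left(- \frac{1}{3}\right) \left(-4\right) \left(-3644\right) = \frac{1}{3} \left(-3644\right) = - \frac{3644}{3}$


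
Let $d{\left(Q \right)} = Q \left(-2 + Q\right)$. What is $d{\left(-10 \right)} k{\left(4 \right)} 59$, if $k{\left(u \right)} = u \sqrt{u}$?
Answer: $56640$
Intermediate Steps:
$k{\left(u \right)} = u^{\frac{3}{2}}$
$d{\left(-10 \right)} k{\left(4 \right)} 59 = - 10 \left(-2 - 10\right) 4^{\frac{3}{2}} \cdot 59 = \left(-10\right) \left(-12\right) 8 \cdot 59 = 120 \cdot 8 \cdot 59 = 960 \cdot 59 = 56640$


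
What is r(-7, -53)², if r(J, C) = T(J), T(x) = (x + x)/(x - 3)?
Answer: 49/25 ≈ 1.9600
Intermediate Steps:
T(x) = 2*x/(-3 + x) (T(x) = (2*x)/(-3 + x) = 2*x/(-3 + x))
r(J, C) = 2*J/(-3 + J)
r(-7, -53)² = (2*(-7)/(-3 - 7))² = (2*(-7)/(-10))² = (2*(-7)*(-⅒))² = (7/5)² = 49/25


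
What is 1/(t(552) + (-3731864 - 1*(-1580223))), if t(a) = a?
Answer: -1/2151089 ≈ -4.6488e-7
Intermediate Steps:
1/(t(552) + (-3731864 - 1*(-1580223))) = 1/(552 + (-3731864 - 1*(-1580223))) = 1/(552 + (-3731864 + 1580223)) = 1/(552 - 2151641) = 1/(-2151089) = -1/2151089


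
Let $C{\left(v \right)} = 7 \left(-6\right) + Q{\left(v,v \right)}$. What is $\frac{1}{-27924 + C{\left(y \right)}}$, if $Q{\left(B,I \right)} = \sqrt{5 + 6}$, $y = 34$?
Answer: $- \frac{27966}{782097145} - \frac{\sqrt{11}}{782097145} \approx -3.5762 \cdot 10^{-5}$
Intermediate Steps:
$Q{\left(B,I \right)} = \sqrt{11}$
$C{\left(v \right)} = -42 + \sqrt{11}$ ($C{\left(v \right)} = 7 \left(-6\right) + \sqrt{11} = -42 + \sqrt{11}$)
$\frac{1}{-27924 + C{\left(y \right)}} = \frac{1}{-27924 - \left(42 - \sqrt{11}\right)} = \frac{1}{-27966 + \sqrt{11}}$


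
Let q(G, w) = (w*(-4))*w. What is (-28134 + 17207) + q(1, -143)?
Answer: -92723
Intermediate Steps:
q(G, w) = -4*w² (q(G, w) = (-4*w)*w = -4*w²)
(-28134 + 17207) + q(1, -143) = (-28134 + 17207) - 4*(-143)² = -10927 - 4*20449 = -10927 - 81796 = -92723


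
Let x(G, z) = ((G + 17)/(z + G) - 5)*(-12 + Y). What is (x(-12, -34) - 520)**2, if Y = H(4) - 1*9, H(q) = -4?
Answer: 325622025/2116 ≈ 1.5389e+5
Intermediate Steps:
Y = -13 (Y = -4 - 1*9 = -4 - 9 = -13)
x(G, z) = 125 - 25*(17 + G)/(G + z) (x(G, z) = ((G + 17)/(z + G) - 5)*(-12 - 13) = ((17 + G)/(G + z) - 5)*(-25) = (-5 + (17 + G)/(G + z))*(-25) = 125 - 25*(17 + G)/(G + z))
(x(-12, -34) - 520)**2 = (25*(-17 + 4*(-12) + 5*(-34))/(-12 - 34) - 520)**2 = (25*(-17 - 48 - 170)/(-46) - 520)**2 = (25*(-1/46)*(-235) - 520)**2 = (5875/46 - 520)**2 = (-18045/46)**2 = 325622025/2116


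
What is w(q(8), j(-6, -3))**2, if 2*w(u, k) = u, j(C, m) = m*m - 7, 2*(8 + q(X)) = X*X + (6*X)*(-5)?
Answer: 2304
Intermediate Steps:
q(X) = -8 + X**2/2 - 15*X (q(X) = -8 + (X*X + (6*X)*(-5))/2 = -8 + (X**2 - 30*X)/2 = -8 + (X**2/2 - 15*X) = -8 + X**2/2 - 15*X)
j(C, m) = -7 + m**2 (j(C, m) = m**2 - 7 = -7 + m**2)
w(u, k) = u/2
w(q(8), j(-6, -3))**2 = ((-8 + (1/2)*8**2 - 15*8)/2)**2 = ((-8 + (1/2)*64 - 120)/2)**2 = ((-8 + 32 - 120)/2)**2 = ((1/2)*(-96))**2 = (-48)**2 = 2304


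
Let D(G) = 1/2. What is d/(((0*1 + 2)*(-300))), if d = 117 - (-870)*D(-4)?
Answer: -23/25 ≈ -0.92000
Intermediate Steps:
D(G) = 1/2
d = 552 (d = 117 - (-870)/2 = 117 - 145*(-3) = 117 + 435 = 552)
d/(((0*1 + 2)*(-300))) = 552/(((0*1 + 2)*(-300))) = 552/(((0 + 2)*(-300))) = 552/((2*(-300))) = 552/(-600) = 552*(-1/600) = -23/25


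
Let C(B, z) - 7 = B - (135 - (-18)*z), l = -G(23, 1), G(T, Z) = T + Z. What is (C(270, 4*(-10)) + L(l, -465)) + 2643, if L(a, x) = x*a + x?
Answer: 14200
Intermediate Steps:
l = -24 (l = -(23 + 1) = -1*24 = -24)
L(a, x) = x + a*x (L(a, x) = a*x + x = x + a*x)
C(B, z) = -128 + B - 18*z (C(B, z) = 7 + (B - (135 - (-18)*z)) = 7 + (B - (135 + 18*z)) = 7 + (B + (-135 - 18*z)) = 7 + (-135 + B - 18*z) = -128 + B - 18*z)
(C(270, 4*(-10)) + L(l, -465)) + 2643 = ((-128 + 270 - 72*(-10)) - 465*(1 - 24)) + 2643 = ((-128 + 270 - 18*(-40)) - 465*(-23)) + 2643 = ((-128 + 270 + 720) + 10695) + 2643 = (862 + 10695) + 2643 = 11557 + 2643 = 14200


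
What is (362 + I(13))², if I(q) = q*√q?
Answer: 133241 + 9412*√13 ≈ 1.6718e+5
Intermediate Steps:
I(q) = q^(3/2)
(362 + I(13))² = (362 + 13^(3/2))² = (362 + 13*√13)²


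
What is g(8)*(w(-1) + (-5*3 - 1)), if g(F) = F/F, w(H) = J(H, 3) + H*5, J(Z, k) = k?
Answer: -18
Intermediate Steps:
w(H) = 3 + 5*H (w(H) = 3 + H*5 = 3 + 5*H)
g(F) = 1
g(8)*(w(-1) + (-5*3 - 1)) = 1*((3 + 5*(-1)) + (-5*3 - 1)) = 1*((3 - 5) + (-15 - 1)) = 1*(-2 - 16) = 1*(-18) = -18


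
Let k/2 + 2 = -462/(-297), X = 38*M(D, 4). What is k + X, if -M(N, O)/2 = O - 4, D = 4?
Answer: -8/9 ≈ -0.88889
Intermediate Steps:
M(N, O) = 8 - 2*O (M(N, O) = -2*(O - 4) = -2*(-4 + O) = 8 - 2*O)
X = 0 (X = 38*(8 - 2*4) = 38*(8 - 8) = 38*0 = 0)
k = -8/9 (k = -4 + 2*(-462/(-297)) = -4 + 2*(-462*(-1/297)) = -4 + 2*(14/9) = -4 + 28/9 = -8/9 ≈ -0.88889)
k + X = -8/9 + 0 = -8/9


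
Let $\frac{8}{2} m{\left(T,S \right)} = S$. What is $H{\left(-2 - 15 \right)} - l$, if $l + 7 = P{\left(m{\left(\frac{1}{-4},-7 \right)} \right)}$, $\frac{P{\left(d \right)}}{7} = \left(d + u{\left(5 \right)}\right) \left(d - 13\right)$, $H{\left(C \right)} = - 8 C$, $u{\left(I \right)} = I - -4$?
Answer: $\frac{14265}{16} \approx 891.56$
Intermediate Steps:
$m{\left(T,S \right)} = \frac{S}{4}$
$u{\left(I \right)} = 4 + I$ ($u{\left(I \right)} = I + 4 = 4 + I$)
$P{\left(d \right)} = 7 \left(-13 + d\right) \left(9 + d\right)$ ($P{\left(d \right)} = 7 \left(d + \left(4 + 5\right)\right) \left(d - 13\right) = 7 \left(d + 9\right) \left(-13 + d\right) = 7 \left(9 + d\right) \left(-13 + d\right) = 7 \left(-13 + d\right) \left(9 + d\right)$)
$l = - \frac{12089}{16}$ ($l = -7 - \left(819 - \frac{343}{16} + 28 \cdot \frac{1}{4} \left(-7\right)\right) = -7 - \left(770 - \frac{343}{16}\right) = -7 + \left(-819 + 49 + 7 \cdot \frac{49}{16}\right) = -7 + \left(-819 + 49 + \frac{343}{16}\right) = -7 - \frac{11977}{16} = - \frac{12089}{16} \approx -755.56$)
$H{\left(-2 - 15 \right)} - l = - 8 \left(-2 - 15\right) - - \frac{12089}{16} = - 8 \left(-2 - 15\right) + \frac{12089}{16} = \left(-8\right) \left(-17\right) + \frac{12089}{16} = 136 + \frac{12089}{16} = \frac{14265}{16}$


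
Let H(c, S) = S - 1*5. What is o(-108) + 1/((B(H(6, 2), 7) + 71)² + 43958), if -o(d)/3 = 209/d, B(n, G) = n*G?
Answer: 539431/92916 ≈ 5.8056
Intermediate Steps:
H(c, S) = -5 + S (H(c, S) = S - 5 = -5 + S)
B(n, G) = G*n
o(d) = -627/d
o(-108) + 1/((B(H(6, 2), 7) + 71)² + 43958) = -627/(-108) + 1/((7*(-5 + 2) + 71)² + 43958) = -627*(-1/108) + 1/((7*(-3) + 71)² + 43958) = 209/36 + 1/((-21 + 71)² + 43958) = 209/36 + 1/(50² + 43958) = 209/36 + 1/(2500 + 43958) = 209/36 + 1/46458 = 539431/92916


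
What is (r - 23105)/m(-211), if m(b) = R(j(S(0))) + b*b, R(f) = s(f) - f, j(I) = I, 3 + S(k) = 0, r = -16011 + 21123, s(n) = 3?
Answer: -17993/44527 ≈ -0.40409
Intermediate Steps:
r = 5112
S(k) = -3 (S(k) = -3 + 0 = -3)
R(f) = 3 - f
m(b) = 6 + b**2 (m(b) = (3 - 1*(-3)) + b*b = (3 + 3) + b**2 = 6 + b**2)
(r - 23105)/m(-211) = (5112 - 23105)/(6 + (-211)**2) = -17993/(6 + 44521) = -17993/44527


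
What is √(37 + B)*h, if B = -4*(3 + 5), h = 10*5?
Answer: 50*√5 ≈ 111.80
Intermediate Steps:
h = 50
B = -32 (B = -4*8 = -32)
√(37 + B)*h = √(37 - 32)*50 = √5*50 = 50*√5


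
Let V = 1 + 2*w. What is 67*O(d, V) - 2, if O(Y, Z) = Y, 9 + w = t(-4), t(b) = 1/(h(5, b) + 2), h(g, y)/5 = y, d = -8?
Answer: -538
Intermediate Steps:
h(g, y) = 5*y
t(b) = 1/(2 + 5*b) (t(b) = 1/(5*b + 2) = 1/(2 + 5*b))
w = -163/18 (w = -9 + 1/(2 + 5*(-4)) = -9 + 1/(2 - 20) = -9 + 1/(-18) = -9 - 1/18 = -163/18 ≈ -9.0556)
V = -154/9 (V = 1 + 2*(-163/18) = 1 - 163/9 = -154/9 ≈ -17.111)
67*O(d, V) - 2 = 67*(-8) - 2 = -536 - 2 = -538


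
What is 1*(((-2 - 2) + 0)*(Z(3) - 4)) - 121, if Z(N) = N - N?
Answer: -105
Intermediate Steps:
Z(N) = 0
1*(((-2 - 2) + 0)*(Z(3) - 4)) - 121 = 1*(((-2 - 2) + 0)*(0 - 4)) - 121 = 1*((-4 + 0)*(-4)) - 121 = 1*(-4*(-4)) - 121 = 1*16 - 121 = 16 - 121 = -105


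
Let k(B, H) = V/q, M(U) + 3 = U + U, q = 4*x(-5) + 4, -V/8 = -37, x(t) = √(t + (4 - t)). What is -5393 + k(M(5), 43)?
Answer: -16105/3 ≈ -5368.3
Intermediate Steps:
x(t) = 2 (x(t) = √4 = 2)
V = 296 (V = -8*(-37) = 296)
q = 12 (q = 4*2 + 4 = 8 + 4 = 12)
M(U) = -3 + 2*U (M(U) = -3 + (U + U) = -3 + 2*U)
k(B, H) = 74/3 (k(B, H) = 296/12 = 296*(1/12) = 74/3)
-5393 + k(M(5), 43) = -5393 + 74/3 = -16105/3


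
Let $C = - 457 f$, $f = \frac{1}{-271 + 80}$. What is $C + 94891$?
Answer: $\frac{18124638}{191} \approx 94893.0$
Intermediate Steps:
$f = - \frac{1}{191}$ ($f = \frac{1}{-191} = - \frac{1}{191} \approx -0.0052356$)
$C = \frac{457}{191}$ ($C = \left(-457\right) \left(- \frac{1}{191}\right) = \frac{457}{191} \approx 2.3927$)
$C + 94891 = \frac{457}{191} + 94891 = \frac{18124638}{191}$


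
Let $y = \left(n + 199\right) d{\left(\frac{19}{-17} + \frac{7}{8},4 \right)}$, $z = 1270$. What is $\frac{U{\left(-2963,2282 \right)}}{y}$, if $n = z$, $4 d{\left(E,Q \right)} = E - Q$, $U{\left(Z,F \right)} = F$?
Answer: $- \frac{1241408}{847613} \approx -1.4646$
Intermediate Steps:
$d{\left(E,Q \right)} = - \frac{Q}{4} + \frac{E}{4}$ ($d{\left(E,Q \right)} = \frac{E - Q}{4} = - \frac{Q}{4} + \frac{E}{4}$)
$n = 1270$
$y = - \frac{847613}{544}$ ($y = \left(1270 + 199\right) \left(\left(- \frac{1}{4}\right) 4 + \frac{\frac{19}{-17} + \frac{7}{8}}{4}\right) = 1469 \left(-1 + \frac{19 \left(- \frac{1}{17}\right) + 7 \cdot \frac{1}{8}}{4}\right) = 1469 \left(-1 + \frac{- \frac{19}{17} + \frac{7}{8}}{4}\right) = 1469 \left(-1 + \frac{1}{4} \left(- \frac{33}{136}\right)\right) = 1469 \left(-1 - \frac{33}{544}\right) = 1469 \left(- \frac{577}{544}\right) = - \frac{847613}{544} \approx -1558.1$)
$\frac{U{\left(-2963,2282 \right)}}{y} = \frac{2282}{- \frac{847613}{544}} = 2282 \left(- \frac{544}{847613}\right) = - \frac{1241408}{847613}$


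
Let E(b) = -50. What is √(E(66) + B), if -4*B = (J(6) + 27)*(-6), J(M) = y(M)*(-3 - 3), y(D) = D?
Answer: I*√254/2 ≈ 7.9687*I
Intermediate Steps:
J(M) = -6*M (J(M) = M*(-3 - 3) = M*(-6) = -6*M)
B = -27/2 (B = -(-6*6 + 27)*(-6)/4 = -(-36 + 27)*(-6)/4 = -(-9)*(-6)/4 = -¼*54 = -27/2 ≈ -13.500)
√(E(66) + B) = √(-50 - 27/2) = √(-127/2) = I*√254/2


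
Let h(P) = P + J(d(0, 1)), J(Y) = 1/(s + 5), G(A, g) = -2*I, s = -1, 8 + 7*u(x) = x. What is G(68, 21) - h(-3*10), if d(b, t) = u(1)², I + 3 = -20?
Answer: 303/4 ≈ 75.750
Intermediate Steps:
u(x) = -8/7 + x/7
I = -23 (I = -3 - 20 = -23)
d(b, t) = 1 (d(b, t) = (-8/7 + (⅐)*1)² = (-8/7 + ⅐)² = (-1)² = 1)
G(A, g) = 46 (G(A, g) = -2*(-23) = 46)
J(Y) = ¼ (J(Y) = 1/(-1 + 5) = 1/4 = ¼)
h(P) = ¼ + P (h(P) = P + ¼ = ¼ + P)
G(68, 21) - h(-3*10) = 46 - (¼ - 3*10) = 46 - (¼ - 30) = 46 - 1*(-119/4) = 46 + 119/4 = 303/4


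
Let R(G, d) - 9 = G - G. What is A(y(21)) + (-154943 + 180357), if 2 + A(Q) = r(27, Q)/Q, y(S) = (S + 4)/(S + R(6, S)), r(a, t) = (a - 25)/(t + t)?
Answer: 635336/25 ≈ 25413.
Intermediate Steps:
r(a, t) = (-25 + a)/(2*t) (r(a, t) = (-25 + a)/((2*t)) = (-25 + a)*(1/(2*t)) = (-25 + a)/(2*t))
R(G, d) = 9 (R(G, d) = 9 + (G - G) = 9 + 0 = 9)
y(S) = (4 + S)/(9 + S) (y(S) = (S + 4)/(S + 9) = (4 + S)/(9 + S))
A(Q) = -2 + Q**(-2) (A(Q) = -2 + ((-25 + 27)/(2*Q))/Q = -2 + ((1/2)*2/Q)/Q = -2 + 1/(Q*Q) = -2 + Q**(-2))
A(y(21)) + (-154943 + 180357) = (-2 + ((4 + 21)/(9 + 21))**(-2)) + (-154943 + 180357) = (-2 + (25/30)**(-2)) + 25414 = (-2 + ((1/30)*25)**(-2)) + 25414 = (-2 + (5/6)**(-2)) + 25414 = (-2 + 36/25) + 25414 = -14/25 + 25414 = 635336/25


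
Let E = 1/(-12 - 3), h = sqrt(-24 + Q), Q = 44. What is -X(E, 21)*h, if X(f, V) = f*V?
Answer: 14*sqrt(5)/5 ≈ 6.2610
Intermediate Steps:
h = 2*sqrt(5) (h = sqrt(-24 + 44) = sqrt(20) = 2*sqrt(5) ≈ 4.4721)
E = -1/15 (E = 1/(-15) = -1/15 ≈ -0.066667)
X(f, V) = V*f
-X(E, 21)*h = -21*(-1/15)*2*sqrt(5) = -(-7)*2*sqrt(5)/5 = -(-14)*sqrt(5)/5 = 14*sqrt(5)/5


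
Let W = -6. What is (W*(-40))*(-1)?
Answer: -240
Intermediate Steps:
(W*(-40))*(-1) = -6*(-40)*(-1) = 240*(-1) = -240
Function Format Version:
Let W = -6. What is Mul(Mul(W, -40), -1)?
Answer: -240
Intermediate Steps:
Mul(Mul(W, -40), -1) = Mul(Mul(-6, -40), -1) = Mul(240, -1) = -240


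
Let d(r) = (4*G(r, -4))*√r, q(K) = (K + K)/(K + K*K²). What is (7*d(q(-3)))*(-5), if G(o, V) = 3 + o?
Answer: -448*√5/5 ≈ -200.35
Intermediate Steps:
q(K) = 2*K/(K + K³) (q(K) = (2*K)/(K + K³) = 2*K/(K + K³))
d(r) = √r*(12 + 4*r) (d(r) = (4*(3 + r))*√r = (12 + 4*r)*√r = √r*(12 + 4*r))
(7*d(q(-3)))*(-5) = (7*(4*√(2/(1 + (-3)²))*(3 + 2/(1 + (-3)²))))*(-5) = (7*(4*√(2/(1 + 9))*(3 + 2/(1 + 9))))*(-5) = (7*(4*√(2/10)*(3 + 2/10)))*(-5) = (7*(4*√(2*(⅒))*(3 + 2*(⅒))))*(-5) = (7*(4*√(⅕)*(3 + ⅕)))*(-5) = (7*(4*(√5/5)*(16/5)))*(-5) = (7*(64*√5/25))*(-5) = (448*√5/25)*(-5) = -448*√5/5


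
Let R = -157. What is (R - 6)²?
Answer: 26569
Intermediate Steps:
(R - 6)² = (-157 - 6)² = (-163)² = 26569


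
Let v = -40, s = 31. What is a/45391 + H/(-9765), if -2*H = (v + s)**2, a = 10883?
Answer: 24024629/98498470 ≈ 0.24391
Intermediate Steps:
H = -81/2 (H = -(-40 + 31)**2/2 = -1/2*(-9)**2 = -1/2*81 = -81/2 ≈ -40.500)
a/45391 + H/(-9765) = 10883/45391 - 81/2/(-9765) = 10883*(1/45391) - 81/2*(-1/9765) = 10883/45391 + 9/2170 = 24024629/98498470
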